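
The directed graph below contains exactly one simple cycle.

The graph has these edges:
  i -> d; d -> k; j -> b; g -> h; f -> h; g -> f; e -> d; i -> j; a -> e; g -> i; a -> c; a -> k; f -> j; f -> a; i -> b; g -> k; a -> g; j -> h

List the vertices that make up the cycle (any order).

DFS with gray/black marking from a:
a gray
  k gray
  k black
  g gray
    h gray
    h black
    g→k: k black — skip
    f gray
      f→a: a is gray → back edge
Back edge closes the cycle a → g → f → a; its vertices are {a, f, g}.

a, f, g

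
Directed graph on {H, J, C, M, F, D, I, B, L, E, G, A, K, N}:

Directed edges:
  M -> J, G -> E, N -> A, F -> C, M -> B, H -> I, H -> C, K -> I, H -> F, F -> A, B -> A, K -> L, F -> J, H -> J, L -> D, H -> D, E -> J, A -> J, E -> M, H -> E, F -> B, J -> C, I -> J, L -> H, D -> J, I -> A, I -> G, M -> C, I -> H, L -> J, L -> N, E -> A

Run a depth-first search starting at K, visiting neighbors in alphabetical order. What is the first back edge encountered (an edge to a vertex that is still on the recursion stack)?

H->I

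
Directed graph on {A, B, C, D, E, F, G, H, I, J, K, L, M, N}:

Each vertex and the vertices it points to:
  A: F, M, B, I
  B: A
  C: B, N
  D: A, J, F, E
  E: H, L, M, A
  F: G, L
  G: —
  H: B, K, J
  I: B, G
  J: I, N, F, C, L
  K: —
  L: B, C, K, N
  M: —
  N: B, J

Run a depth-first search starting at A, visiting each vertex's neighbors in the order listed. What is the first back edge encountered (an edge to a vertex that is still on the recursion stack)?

DFS from A (visiting each vertex's neighbors in the order listed); mark gray on enter, black on exit:
A gray
  F gray
    G gray
    G black
    L gray
      B gray
        B→A: A is gray → back edge
First back edge: B → A.

B→A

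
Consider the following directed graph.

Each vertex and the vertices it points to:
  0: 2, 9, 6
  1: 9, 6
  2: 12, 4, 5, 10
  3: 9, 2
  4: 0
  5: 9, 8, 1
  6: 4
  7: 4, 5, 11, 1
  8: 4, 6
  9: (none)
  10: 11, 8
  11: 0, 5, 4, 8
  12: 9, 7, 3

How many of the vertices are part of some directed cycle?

12

A vertex is on a directed cycle iff it belongs to a strongly connected component of size ≥ 2 (or has a self-loop).
The vertices on cycles are {0, 1, 2, 3, 4, 5, 6, 7, 8, 10, 11, 12} — 12 in total.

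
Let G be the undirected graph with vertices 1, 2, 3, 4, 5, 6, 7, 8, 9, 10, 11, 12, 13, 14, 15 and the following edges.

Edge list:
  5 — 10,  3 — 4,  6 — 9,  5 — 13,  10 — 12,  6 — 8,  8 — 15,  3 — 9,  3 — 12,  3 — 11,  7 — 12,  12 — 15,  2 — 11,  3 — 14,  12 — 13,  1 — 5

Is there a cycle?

DFS, tracking each vertex's parent; an edge to a visited non-parent vertex closes a cycle.
Start from 7:
visit 7 (parent –)
  visit 12 (parent 7)
    visit 10 (parent 12)
      10–12: parent, skip
      visit 5 (parent 10)
        visit 13 (parent 5)
          13–12: 12 visited and ≠ parent → cycle
Cycle: 12 – 10 – 5 – 13 – 12.

Yes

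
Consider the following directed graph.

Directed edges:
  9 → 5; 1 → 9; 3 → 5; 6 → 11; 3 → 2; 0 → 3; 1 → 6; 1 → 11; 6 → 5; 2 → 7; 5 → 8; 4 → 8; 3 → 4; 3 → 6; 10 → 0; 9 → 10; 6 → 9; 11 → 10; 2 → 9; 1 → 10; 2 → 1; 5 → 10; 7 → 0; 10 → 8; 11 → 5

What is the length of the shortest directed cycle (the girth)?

4

For each vertex v, BFS finds the shortest path from v back to v.
The shortest such closed walk is 3 → 2 → 7 → 0 → 3, length 4.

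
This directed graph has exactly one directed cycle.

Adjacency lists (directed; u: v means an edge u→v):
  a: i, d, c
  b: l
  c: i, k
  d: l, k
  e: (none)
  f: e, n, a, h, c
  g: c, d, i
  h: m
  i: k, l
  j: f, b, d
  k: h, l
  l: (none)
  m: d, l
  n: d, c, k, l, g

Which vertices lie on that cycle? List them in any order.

d, h, k, m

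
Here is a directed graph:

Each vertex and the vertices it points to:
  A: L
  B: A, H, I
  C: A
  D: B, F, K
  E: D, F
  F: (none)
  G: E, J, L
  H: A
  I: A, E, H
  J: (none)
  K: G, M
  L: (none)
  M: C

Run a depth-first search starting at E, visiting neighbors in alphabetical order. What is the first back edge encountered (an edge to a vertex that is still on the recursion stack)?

DFS from E (visiting neighbors in alphabetical order); mark gray on enter, black on exit:
E gray
  D gray
    B gray
      A gray
        L gray
        L black
      A black
      H gray
        H→A: A black — skip
      H black
      I gray
        I→A: A black — skip
        I→E: E is gray → back edge
First back edge: I → E.

I->E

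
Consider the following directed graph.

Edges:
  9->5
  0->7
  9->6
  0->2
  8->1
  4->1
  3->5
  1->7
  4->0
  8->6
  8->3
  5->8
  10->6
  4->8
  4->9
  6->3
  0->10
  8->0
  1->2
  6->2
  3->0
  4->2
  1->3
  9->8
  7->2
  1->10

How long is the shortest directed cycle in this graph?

3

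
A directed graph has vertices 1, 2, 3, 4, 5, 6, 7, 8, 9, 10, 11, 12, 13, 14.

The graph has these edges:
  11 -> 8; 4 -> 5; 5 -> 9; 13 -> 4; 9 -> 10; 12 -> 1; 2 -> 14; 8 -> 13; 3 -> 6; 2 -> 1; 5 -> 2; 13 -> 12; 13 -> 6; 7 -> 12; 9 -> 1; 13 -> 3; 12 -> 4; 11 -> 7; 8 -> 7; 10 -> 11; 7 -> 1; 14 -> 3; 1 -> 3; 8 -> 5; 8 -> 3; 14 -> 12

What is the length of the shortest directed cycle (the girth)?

For each vertex v, BFS finds the shortest path from v back to v.
The shortest such closed walk is 5 → 9 → 10 → 11 → 8 → 5, length 5.

5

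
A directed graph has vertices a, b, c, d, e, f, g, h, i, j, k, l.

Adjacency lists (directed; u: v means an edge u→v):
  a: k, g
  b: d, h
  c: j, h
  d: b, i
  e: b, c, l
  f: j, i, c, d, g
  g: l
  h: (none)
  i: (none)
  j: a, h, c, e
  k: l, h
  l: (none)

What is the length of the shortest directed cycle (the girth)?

For each vertex v, BFS finds the shortest path from v back to v.
The shortest such closed walk is j → c → j, length 2.

2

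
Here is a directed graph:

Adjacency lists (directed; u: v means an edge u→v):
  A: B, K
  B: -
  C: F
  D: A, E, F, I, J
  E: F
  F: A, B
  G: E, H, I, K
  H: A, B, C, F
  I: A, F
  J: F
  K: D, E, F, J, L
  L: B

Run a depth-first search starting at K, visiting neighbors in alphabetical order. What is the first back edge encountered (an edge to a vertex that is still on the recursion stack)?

DFS from K (visiting neighbors in alphabetical order); mark gray on enter, black on exit:
K gray
  D gray
    A gray
      B gray
      B black
      A→K: K is gray → back edge
First back edge: A → K.

A→K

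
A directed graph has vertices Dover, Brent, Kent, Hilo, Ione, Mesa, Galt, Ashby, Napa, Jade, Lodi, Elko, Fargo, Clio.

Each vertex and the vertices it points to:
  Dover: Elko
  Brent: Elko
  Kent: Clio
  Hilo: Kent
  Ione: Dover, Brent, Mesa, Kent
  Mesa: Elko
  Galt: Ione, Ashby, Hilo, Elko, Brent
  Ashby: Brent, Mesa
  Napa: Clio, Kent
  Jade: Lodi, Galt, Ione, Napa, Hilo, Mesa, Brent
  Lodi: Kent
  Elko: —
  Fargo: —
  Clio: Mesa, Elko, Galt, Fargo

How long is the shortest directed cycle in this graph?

For each vertex v, BFS finds the shortest path from v back to v.
The shortest such closed walk is Hilo → Kent → Clio → Galt → Hilo, length 4.

4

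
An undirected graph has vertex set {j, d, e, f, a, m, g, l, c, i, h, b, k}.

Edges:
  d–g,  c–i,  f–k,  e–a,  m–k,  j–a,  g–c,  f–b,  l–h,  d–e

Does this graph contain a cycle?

DFS, tracking each vertex's parent; an edge to a visited non-parent vertex closes a cycle.
Start from a:
visit a (parent –)
  visit j (parent a)
    j–a: parent, skip
  visit e (parent a)
    visit d (parent e)
      visit g (parent d)
        g–d: parent, skip
        visit c (parent g)
          visit i (parent c)
            i–c: parent, skip
          c–g: parent, skip
      d–e: parent, skip
    e–a: parent, skip
visit f (parent –)
  visit k (parent f)
    visit m (parent k)
      m–k: parent, skip
    k–f: parent, skip
  visit b (parent f)
    b–f: parent, skip
visit l (parent –)
  visit h (parent l)
    h–l: parent, skip
No non-parent visited neighbor found — the graph is a forest.

No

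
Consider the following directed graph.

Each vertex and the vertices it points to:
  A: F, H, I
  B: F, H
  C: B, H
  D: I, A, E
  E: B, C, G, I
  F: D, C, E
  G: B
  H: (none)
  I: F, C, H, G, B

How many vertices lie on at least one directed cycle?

8

A vertex is on a directed cycle iff it belongs to a strongly connected component of size ≥ 2 (or has a self-loop).
The vertices on cycles are {A, B, C, D, E, F, G, I} — 8 in total.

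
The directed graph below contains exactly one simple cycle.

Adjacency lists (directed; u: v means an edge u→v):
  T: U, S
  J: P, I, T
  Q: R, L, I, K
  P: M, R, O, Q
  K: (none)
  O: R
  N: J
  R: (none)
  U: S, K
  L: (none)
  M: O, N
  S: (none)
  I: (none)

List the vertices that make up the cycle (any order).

J, M, N, P

DFS with gray/black marking from J:
J gray
  P gray
    M gray
      O gray
        R gray
        R black
      O black
      N gray
        N→J: J is gray → back edge
Back edge closes the cycle J → P → M → N → J; its vertices are {J, M, N, P}.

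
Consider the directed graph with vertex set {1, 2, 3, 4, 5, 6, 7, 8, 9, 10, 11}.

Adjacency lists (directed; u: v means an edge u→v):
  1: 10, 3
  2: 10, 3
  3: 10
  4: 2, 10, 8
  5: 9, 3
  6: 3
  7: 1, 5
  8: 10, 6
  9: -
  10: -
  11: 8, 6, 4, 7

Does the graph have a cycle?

DFS with white/gray/black marking, starting from 8:
8 gray
  10 gray
  10 black
  6 gray
    3 gray
      3→10: 10 black — skip
    3 black
  6 black
8 black
1 gray
  1→10: 10 black — skip
  1→3: 3 black — skip
1 black
2 gray
  2→10: 10 black — skip
  2→3: 3 black — skip
2 black
4 gray
  4→2: 2 black — skip
  4→10: 10 black — skip
  4→8: 8 black — skip
4 black
5 gray
  9 gray
  9 black
  5→3: 3 black — skip
5 black
7 gray
  7→1: 1 black — skip
  7→5: 5 black — skip
7 black
11 gray
  11→8: 8 black — skip
  11→6: 6 black — skip
  11→4: 4 black — skip
  11→7: 7 black — skip
11 black
Every edge goes to a white or black vertex — no back edge, so the graph is acyclic.

No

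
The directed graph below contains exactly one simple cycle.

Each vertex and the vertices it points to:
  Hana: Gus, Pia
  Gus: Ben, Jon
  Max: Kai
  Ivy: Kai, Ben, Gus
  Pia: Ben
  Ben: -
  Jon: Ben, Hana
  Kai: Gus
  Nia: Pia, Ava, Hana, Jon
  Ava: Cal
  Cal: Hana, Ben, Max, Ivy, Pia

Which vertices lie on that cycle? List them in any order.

DFS with gray/black marking from Jon:
Jon gray
  Ben gray
  Ben black
  Hana gray
    Gus gray
      Gus→Ben: Ben black — skip
      Gus→Jon: Jon is gray → back edge
Back edge closes the cycle Jon → Hana → Gus → Jon; its vertices are {Gus, Jon, Hana}.

Gus, Jon, Hana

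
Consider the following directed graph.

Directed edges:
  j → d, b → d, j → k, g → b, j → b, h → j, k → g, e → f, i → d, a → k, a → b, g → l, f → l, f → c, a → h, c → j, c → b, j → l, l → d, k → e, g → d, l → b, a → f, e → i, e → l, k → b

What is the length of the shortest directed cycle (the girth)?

For each vertex v, BFS finds the shortest path from v back to v.
The shortest such closed walk is k → e → f → c → j → k, length 5.

5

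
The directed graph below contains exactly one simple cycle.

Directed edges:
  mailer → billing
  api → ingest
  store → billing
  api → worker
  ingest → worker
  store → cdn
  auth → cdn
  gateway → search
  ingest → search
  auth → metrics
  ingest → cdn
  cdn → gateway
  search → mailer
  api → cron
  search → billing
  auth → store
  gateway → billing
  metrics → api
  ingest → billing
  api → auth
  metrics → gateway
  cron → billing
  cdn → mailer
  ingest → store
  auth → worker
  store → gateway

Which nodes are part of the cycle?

api, auth, metrics

DFS with gray/black marking from metrics:
metrics gray
  api gray
    worker gray
    worker black
    cron gray
      billing gray
      billing black
    cron black
    auth gray
      auth→metrics: metrics is gray → back edge
Back edge closes the cycle metrics → api → auth → metrics; its vertices are {api, auth, metrics}.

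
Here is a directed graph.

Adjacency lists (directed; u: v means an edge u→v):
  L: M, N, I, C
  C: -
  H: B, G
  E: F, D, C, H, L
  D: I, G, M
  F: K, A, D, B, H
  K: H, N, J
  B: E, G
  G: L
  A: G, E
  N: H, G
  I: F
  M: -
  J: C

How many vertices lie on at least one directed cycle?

11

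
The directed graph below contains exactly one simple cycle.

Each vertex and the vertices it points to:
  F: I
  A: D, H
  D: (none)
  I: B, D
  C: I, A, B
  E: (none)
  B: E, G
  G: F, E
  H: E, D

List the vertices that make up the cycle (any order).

DFS with gray/black marking from I:
I gray
  B gray
    E gray
    E black
    G gray
      F gray
        F→I: I is gray → back edge
Back edge closes the cycle I → B → G → F → I; its vertices are {B, F, G, I}.

B, F, G, I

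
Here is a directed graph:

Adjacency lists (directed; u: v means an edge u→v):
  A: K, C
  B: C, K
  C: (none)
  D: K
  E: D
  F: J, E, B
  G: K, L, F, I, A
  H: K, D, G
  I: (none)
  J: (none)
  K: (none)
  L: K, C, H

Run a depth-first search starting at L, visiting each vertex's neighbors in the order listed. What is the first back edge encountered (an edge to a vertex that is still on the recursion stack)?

G→L

DFS from L (visiting each vertex's neighbors in the order listed); mark gray on enter, black on exit:
L gray
  K gray
  K black
  C gray
  C black
  H gray
    H→K: K black — skip
    D gray
      D→K: K black — skip
    D black
    G gray
      G→K: K black — skip
      G→L: L is gray → back edge
First back edge: G → L.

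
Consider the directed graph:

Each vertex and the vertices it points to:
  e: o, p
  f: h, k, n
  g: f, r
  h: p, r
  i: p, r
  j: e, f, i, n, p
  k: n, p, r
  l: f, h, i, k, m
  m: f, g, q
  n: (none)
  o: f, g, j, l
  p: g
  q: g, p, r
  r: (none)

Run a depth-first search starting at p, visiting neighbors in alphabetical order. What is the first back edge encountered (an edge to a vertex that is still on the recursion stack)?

DFS from p (visiting neighbors in alphabetical order); mark gray on enter, black on exit:
p gray
  g gray
    f gray
      h gray
        h→p: p is gray → back edge
First back edge: h → p.

h->p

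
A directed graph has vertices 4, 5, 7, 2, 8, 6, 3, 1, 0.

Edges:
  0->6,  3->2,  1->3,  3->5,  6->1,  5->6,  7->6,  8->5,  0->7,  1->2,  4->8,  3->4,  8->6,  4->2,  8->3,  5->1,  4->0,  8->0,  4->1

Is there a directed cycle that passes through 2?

No

2 lies on a cycle iff there is a path from 2 back to itself.
Exploring from 2, it never reaches itself; equivalently, its strongly connected component is a singleton.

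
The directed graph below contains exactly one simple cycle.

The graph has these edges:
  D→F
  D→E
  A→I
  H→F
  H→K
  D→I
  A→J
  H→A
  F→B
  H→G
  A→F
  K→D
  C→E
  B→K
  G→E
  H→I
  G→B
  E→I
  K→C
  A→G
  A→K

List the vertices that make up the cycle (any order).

B, D, F, K

DFS with gray/black marking from K:
K gray
  D gray
    I gray
    I black
    E gray
      E→I: I black — skip
    E black
    F gray
      B gray
        B→K: K is gray → back edge
Back edge closes the cycle K → D → F → B → K; its vertices are {B, D, F, K}.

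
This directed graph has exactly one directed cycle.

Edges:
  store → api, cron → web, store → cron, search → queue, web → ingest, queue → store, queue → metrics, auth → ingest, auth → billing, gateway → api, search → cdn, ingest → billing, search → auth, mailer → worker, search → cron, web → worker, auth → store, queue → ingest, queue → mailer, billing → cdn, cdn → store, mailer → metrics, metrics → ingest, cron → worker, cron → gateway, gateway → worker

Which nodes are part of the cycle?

cdn, web, cron, store, ingest, billing

DFS with gray/black marking from cdn:
cdn gray
  store gray
    cron gray
      gateway gray
        worker gray
        worker black
        api gray
        api black
      gateway black
      web gray
        ingest gray
          billing gray
            billing→cdn: cdn is gray → back edge
Back edge closes the cycle cdn → store → cron → web → ingest → billing → cdn; its vertices are {cdn, web, cron, store, ingest, billing}.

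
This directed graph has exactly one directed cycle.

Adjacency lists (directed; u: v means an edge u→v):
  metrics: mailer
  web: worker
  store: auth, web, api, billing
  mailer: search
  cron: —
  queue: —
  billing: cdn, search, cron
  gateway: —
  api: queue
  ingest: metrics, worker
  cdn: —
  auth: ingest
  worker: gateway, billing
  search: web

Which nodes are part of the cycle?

web, search, worker, billing

DFS with gray/black marking from web:
web gray
  worker gray
    gateway gray
    gateway black
    billing gray
      cdn gray
      cdn black
      search gray
        search→web: web is gray → back edge
Back edge closes the cycle web → worker → billing → search → web; its vertices are {web, search, worker, billing}.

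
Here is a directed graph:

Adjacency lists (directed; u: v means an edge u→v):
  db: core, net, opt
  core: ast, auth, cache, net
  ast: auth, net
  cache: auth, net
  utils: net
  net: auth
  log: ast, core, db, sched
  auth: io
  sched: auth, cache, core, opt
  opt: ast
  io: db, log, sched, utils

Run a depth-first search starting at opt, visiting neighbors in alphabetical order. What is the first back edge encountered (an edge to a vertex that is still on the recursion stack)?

core->ast

DFS from opt (visiting neighbors in alphabetical order); mark gray on enter, black on exit:
opt gray
  ast gray
    auth gray
      io gray
        db gray
          core gray
            core→ast: ast is gray → back edge
First back edge: core → ast.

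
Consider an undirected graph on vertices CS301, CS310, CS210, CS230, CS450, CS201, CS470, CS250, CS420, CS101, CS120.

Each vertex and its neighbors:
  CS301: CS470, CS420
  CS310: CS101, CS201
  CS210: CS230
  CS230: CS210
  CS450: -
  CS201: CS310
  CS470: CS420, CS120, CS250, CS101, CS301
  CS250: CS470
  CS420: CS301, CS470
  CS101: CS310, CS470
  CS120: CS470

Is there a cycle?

Yes

DFS, tracking each vertex's parent; an edge to a visited non-parent vertex closes a cycle.
Start from CS230:
visit CS230 (parent –)
  visit CS210 (parent CS230)
    CS210–CS230: parent, skip
visit CS301 (parent –)
  visit CS470 (parent CS301)
    visit CS420 (parent CS470)
      CS420–CS301: CS301 visited and ≠ parent → cycle
Cycle: CS301 – CS470 – CS420 – CS301.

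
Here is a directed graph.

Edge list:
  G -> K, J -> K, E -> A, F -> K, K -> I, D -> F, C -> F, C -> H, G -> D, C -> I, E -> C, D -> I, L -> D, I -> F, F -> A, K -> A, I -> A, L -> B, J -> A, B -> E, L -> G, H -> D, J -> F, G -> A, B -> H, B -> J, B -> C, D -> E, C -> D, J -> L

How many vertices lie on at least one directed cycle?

10

A vertex is on a directed cycle iff it belongs to a strongly connected component of size ≥ 2 (or has a self-loop).
The vertices on cycles are {B, C, D, E, F, H, I, J, K, L} — 10 in total.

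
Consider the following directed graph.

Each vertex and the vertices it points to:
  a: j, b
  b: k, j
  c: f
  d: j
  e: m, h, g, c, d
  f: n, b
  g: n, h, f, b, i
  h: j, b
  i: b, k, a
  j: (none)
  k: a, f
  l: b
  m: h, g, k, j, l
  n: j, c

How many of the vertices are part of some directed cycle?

A vertex is on a directed cycle iff it belongs to a strongly connected component of size ≥ 2 (or has a self-loop).
The vertices on cycles are {a, b, c, f, k, n} — 6 in total.

6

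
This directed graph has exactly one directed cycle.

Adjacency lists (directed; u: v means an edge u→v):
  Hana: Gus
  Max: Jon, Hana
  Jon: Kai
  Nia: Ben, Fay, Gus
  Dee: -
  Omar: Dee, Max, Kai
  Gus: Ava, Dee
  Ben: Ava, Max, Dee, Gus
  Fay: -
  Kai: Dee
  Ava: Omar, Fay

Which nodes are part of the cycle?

Ava, Gus, Max, Hana, Omar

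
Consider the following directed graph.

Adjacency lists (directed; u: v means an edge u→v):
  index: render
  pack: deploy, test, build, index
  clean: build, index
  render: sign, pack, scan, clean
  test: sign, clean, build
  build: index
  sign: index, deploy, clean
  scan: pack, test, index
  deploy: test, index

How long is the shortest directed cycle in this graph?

For each vertex v, BFS finds the shortest path from v back to v.
The shortest such closed walk is render → pack → index → render, length 3.

3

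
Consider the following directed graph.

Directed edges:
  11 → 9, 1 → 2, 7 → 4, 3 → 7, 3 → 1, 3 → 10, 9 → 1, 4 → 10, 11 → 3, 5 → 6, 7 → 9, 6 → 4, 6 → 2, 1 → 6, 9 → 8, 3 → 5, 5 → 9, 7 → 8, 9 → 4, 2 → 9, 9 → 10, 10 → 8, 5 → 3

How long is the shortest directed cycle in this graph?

2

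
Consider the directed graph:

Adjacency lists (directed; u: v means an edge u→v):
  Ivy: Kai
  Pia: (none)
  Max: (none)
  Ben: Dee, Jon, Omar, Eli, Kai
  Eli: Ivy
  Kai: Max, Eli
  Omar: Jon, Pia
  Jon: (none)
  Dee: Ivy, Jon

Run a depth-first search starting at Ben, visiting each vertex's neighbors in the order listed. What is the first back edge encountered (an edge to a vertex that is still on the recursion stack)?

Eli→Ivy

DFS from Ben (visiting each vertex's neighbors in the order listed); mark gray on enter, black on exit:
Ben gray
  Dee gray
    Ivy gray
      Kai gray
        Max gray
        Max black
        Eli gray
          Eli→Ivy: Ivy is gray → back edge
First back edge: Eli → Ivy.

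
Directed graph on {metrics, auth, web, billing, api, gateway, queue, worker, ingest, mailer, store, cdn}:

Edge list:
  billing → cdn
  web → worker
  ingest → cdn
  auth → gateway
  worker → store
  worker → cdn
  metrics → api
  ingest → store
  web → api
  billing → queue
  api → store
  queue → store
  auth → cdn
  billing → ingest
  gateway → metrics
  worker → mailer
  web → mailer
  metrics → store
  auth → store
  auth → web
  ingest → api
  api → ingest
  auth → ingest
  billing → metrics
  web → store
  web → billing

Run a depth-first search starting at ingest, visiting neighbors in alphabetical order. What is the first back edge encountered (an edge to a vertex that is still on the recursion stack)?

DFS from ingest (visiting neighbors in alphabetical order); mark gray on enter, black on exit:
ingest gray
  api gray
    api→ingest: ingest is gray → back edge
First back edge: api → ingest.

api→ingest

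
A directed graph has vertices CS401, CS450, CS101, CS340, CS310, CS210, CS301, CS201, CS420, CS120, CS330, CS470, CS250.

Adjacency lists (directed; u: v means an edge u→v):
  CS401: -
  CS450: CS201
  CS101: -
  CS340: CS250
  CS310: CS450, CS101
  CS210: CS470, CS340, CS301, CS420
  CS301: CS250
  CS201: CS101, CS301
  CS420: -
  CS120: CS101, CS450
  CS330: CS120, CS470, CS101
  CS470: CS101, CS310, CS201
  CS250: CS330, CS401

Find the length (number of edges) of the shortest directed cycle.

5

For each vertex v, BFS finds the shortest path from v back to v.
The shortest such closed walk is CS470 → CS201 → CS301 → CS250 → CS330 → CS470, length 5.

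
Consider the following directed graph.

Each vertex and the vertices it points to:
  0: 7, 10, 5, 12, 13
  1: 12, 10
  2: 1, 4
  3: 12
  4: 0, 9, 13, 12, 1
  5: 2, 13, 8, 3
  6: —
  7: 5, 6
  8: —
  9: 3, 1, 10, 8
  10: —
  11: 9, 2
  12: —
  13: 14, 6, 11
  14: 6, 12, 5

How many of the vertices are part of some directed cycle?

A vertex is on a directed cycle iff it belongs to a strongly connected component of size ≥ 2 (or has a self-loop).
The vertices on cycles are {0, 2, 4, 5, 7, 11, 13, 14} — 8 in total.

8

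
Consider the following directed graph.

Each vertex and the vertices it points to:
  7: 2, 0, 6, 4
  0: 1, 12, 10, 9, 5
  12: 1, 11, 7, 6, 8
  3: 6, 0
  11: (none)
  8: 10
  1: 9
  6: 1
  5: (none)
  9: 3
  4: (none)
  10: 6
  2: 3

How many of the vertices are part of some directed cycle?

A vertex is on a directed cycle iff it belongs to a strongly connected component of size ≥ 2 (or has a self-loop).
The vertices on cycles are {0, 1, 2, 3, 6, 7, 8, 9, 10, 12} — 10 in total.

10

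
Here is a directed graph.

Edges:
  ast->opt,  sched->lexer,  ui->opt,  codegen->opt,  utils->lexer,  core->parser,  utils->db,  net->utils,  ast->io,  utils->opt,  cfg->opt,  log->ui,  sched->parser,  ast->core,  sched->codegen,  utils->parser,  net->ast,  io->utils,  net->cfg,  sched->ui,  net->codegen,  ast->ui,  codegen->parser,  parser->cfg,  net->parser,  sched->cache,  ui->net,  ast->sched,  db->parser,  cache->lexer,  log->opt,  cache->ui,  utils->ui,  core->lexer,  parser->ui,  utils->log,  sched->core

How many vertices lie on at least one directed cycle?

12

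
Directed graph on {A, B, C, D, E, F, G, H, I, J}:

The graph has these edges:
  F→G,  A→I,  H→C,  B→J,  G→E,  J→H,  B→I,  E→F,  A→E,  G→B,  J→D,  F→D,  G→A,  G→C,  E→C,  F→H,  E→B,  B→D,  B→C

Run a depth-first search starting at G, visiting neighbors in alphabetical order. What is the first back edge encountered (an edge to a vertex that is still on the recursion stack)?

DFS from G (visiting neighbors in alphabetical order); mark gray on enter, black on exit:
G gray
  A gray
    E gray
      B gray
        C gray
        C black
        D gray
        D black
        I gray
        I black
        J gray
          J→D: D black — skip
          H gray
            H→C: C black — skip
          H black
        J black
      B black
      E→C: C black — skip
      F gray
        F→D: D black — skip
        F→G: G is gray → back edge
First back edge: F → G.

F→G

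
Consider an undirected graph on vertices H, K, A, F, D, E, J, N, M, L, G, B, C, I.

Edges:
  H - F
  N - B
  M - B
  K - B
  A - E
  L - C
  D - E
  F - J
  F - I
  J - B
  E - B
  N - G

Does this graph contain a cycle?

DFS, tracking each vertex's parent; an edge to a visited non-parent vertex closes a cycle.
Start from L:
visit L (parent –)
  visit C (parent L)
    C–L: parent, skip
visit H (parent –)
  visit F (parent H)
    visit J (parent F)
      visit B (parent J)
        B–J: parent, skip
        visit E (parent B)
          E–B: parent, skip
          visit A (parent E)
            A–E: parent, skip
          visit D (parent E)
            D–E: parent, skip
        visit M (parent B)
          M–B: parent, skip
        visit N (parent B)
          N–B: parent, skip
          visit G (parent N)
            G–N: parent, skip
        visit K (parent B)
          K–B: parent, skip
      J–F: parent, skip
    visit I (parent F)
      I–F: parent, skip
    F–H: parent, skip
No non-parent visited neighbor found — the graph is a forest.

No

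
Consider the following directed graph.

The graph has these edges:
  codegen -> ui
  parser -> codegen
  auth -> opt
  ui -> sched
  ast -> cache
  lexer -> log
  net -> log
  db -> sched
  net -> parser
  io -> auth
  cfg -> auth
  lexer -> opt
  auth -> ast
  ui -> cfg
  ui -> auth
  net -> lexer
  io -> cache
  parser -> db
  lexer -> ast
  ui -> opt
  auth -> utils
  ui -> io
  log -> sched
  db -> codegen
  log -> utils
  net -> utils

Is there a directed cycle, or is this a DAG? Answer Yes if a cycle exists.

DFS with white/gray/black marking, starting from opt:
opt gray
opt black
ast gray
  cache gray
  cache black
ast black
db gray
  sched gray
  sched black
  codegen gray
    ui gray
      ui→sched: sched black — skip
      cfg gray
        auth gray
          utils gray
          utils black
          auth→opt: opt black — skip
          auth→ast: ast black — skip
        auth black
      cfg black
      io gray
        io→cache: cache black — skip
        io→auth: auth black — skip
      io black
      ui→auth: auth black — skip
      ui→opt: opt black — skip
    ui black
  codegen black
db black
log gray
  log→utils: utils black — skip
  log→sched: sched black — skip
log black
lexer gray
  lexer→log: log black — skip
  lexer→opt: opt black — skip
  lexer→ast: ast black — skip
lexer black
net gray
  parser gray
    parser→db: db black — skip
    parser→codegen: codegen black — skip
  parser black
  net→lexer: lexer black — skip
  net→log: log black — skip
  net→utils: utils black — skip
net black
Every edge goes to a white or black vertex — no back edge, so the graph is acyclic.

No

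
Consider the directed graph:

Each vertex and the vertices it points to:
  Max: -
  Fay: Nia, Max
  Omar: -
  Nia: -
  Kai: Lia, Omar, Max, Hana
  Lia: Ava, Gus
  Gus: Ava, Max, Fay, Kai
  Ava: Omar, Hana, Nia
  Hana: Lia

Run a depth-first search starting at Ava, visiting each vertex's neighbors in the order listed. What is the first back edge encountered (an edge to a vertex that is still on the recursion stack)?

DFS from Ava (visiting each vertex's neighbors in the order listed); mark gray on enter, black on exit:
Ava gray
  Omar gray
  Omar black
  Hana gray
    Lia gray
      Lia→Ava: Ava is gray → back edge
First back edge: Lia → Ava.

Lia->Ava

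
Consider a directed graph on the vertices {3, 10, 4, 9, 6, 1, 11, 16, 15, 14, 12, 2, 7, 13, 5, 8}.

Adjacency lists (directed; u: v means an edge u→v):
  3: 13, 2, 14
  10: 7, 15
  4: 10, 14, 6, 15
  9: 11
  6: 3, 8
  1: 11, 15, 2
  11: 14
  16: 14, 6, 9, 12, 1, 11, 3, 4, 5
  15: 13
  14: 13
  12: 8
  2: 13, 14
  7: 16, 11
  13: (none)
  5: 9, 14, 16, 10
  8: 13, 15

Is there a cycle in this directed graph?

Yes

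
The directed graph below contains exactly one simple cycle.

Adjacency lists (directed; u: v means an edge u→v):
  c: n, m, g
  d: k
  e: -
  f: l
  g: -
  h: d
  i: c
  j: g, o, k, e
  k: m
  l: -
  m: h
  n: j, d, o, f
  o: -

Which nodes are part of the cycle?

DFS with gray/black marking from k:
k gray
  m gray
    h gray
      d gray
        d→k: k is gray → back edge
Back edge closes the cycle k → m → h → d → k; its vertices are {d, h, k, m}.

d, h, k, m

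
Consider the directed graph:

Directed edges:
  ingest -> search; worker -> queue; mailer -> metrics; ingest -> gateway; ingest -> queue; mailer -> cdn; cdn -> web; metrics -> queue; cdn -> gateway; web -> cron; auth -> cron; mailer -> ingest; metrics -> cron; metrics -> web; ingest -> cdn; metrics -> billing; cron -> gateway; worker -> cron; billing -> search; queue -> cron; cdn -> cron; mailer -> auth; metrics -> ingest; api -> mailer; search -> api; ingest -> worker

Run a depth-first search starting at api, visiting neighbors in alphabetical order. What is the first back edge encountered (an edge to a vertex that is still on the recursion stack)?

search→api

DFS from api (visiting neighbors in alphabetical order); mark gray on enter, black on exit:
api gray
  mailer gray
    auth gray
      cron gray
        gateway gray
        gateway black
      cron black
    auth black
    cdn gray
      cdn→cron: cron black — skip
      cdn→gateway: gateway black — skip
      web gray
        web→cron: cron black — skip
      web black
    cdn black
    ingest gray
      ingest→cdn: cdn black — skip
      ingest→gateway: gateway black — skip
      queue gray
        queue→cron: cron black — skip
      queue black
      search gray
        search→api: api is gray → back edge
First back edge: search → api.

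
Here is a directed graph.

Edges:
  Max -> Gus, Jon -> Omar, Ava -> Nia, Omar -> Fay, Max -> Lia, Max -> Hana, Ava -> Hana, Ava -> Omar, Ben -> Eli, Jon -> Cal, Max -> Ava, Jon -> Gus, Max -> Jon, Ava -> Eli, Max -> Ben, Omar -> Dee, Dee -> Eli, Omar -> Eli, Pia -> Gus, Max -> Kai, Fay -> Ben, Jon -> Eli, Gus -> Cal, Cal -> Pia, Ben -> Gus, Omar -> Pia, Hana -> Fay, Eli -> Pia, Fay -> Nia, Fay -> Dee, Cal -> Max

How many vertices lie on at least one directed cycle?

12

A vertex is on a directed cycle iff it belongs to a strongly connected component of size ≥ 2 (or has a self-loop).
The vertices on cycles are {Ava, Ben, Cal, Dee, Eli, Fay, Gus, Jon, Max, Pia, Hana, Omar} — 12 in total.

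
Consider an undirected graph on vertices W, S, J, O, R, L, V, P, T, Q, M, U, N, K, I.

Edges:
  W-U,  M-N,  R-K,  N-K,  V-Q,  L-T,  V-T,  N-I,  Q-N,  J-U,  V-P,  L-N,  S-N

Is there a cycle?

Yes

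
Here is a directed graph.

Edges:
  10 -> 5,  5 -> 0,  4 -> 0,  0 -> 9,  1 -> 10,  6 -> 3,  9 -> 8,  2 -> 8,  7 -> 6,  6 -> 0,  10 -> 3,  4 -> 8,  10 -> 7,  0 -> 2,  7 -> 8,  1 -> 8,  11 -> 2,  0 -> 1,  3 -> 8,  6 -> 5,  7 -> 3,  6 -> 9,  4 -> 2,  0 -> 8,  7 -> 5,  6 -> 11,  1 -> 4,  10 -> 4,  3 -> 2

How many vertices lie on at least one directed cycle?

7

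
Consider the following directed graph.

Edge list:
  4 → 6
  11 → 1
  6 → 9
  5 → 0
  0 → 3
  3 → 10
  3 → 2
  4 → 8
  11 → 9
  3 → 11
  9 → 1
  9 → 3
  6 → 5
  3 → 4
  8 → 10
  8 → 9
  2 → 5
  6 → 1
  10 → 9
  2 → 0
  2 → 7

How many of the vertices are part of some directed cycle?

A vertex is on a directed cycle iff it belongs to a strongly connected component of size ≥ 2 (or has a self-loop).
The vertices on cycles are {0, 2, 3, 4, 5, 6, 8, 9, 10, 11} — 10 in total.

10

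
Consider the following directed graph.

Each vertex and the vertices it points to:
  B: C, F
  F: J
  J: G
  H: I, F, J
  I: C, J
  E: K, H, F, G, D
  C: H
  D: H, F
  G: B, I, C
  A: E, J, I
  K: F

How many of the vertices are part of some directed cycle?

A vertex is on a directed cycle iff it belongs to a strongly connected component of size ≥ 2 (or has a self-loop).
The vertices on cycles are {B, C, F, G, H, I, J} — 7 in total.

7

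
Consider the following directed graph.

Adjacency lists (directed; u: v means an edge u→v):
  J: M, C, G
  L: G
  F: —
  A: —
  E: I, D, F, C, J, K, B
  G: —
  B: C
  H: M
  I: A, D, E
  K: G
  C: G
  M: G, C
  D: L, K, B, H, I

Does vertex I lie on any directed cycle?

I is on a cycle iff I can reach itself via ≥1 edge.
I → D → I — yes.

Yes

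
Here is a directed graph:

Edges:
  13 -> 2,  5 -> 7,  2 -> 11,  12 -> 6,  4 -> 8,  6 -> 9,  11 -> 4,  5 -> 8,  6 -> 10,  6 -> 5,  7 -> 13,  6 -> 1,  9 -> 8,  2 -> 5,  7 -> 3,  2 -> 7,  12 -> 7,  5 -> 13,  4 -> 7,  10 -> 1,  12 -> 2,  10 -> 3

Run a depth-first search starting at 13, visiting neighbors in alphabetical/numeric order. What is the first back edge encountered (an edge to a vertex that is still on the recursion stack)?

DFS from 13 (visiting neighbors in alphabetical/numeric order); mark gray on enter, black on exit:
13 gray
  2 gray
    5 gray
      7 gray
        3 gray
        3 black
        7→13: 13 is gray → back edge
First back edge: 7 → 13.

7->13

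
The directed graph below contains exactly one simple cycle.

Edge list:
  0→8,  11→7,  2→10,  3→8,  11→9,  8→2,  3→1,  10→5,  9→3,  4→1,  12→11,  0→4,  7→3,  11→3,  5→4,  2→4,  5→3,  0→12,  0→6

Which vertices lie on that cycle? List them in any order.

DFS with gray/black marking from 8:
8 gray
  2 gray
    4 gray
      1 gray
      1 black
    4 black
    10 gray
      5 gray
        3 gray
          3→1: 1 black — skip
          3→8: 8 is gray → back edge
Back edge closes the cycle 8 → 2 → 10 → 5 → 3 → 8; its vertices are {2, 3, 5, 8, 10}.

2, 3, 5, 8, 10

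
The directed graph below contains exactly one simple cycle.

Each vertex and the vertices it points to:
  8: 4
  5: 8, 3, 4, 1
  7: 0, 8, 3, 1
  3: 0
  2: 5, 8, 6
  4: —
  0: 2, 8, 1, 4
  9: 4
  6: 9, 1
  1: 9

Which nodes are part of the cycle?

DFS with gray/black marking from 0:
0 gray
  2 gray
    5 gray
      8 gray
        4 gray
        4 black
      8 black
      3 gray
        3→0: 0 is gray → back edge
Back edge closes the cycle 0 → 2 → 5 → 3 → 0; its vertices are {0, 2, 3, 5}.

0, 2, 3, 5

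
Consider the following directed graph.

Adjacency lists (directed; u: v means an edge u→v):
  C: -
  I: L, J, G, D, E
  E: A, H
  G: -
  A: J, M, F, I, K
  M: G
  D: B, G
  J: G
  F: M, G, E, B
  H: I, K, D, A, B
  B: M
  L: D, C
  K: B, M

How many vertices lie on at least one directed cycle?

A vertex is on a directed cycle iff it belongs to a strongly connected component of size ≥ 2 (or has a self-loop).
The vertices on cycles are {A, E, F, H, I} — 5 in total.

5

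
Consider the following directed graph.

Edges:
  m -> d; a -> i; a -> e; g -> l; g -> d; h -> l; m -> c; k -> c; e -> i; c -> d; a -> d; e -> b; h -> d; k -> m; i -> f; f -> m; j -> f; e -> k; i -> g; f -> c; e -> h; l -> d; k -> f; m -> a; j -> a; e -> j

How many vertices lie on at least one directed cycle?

A vertex is on a directed cycle iff it belongs to a strongly connected component of size ≥ 2 (or has a self-loop).
The vertices on cycles are {a, e, f, i, j, k, m} — 7 in total.

7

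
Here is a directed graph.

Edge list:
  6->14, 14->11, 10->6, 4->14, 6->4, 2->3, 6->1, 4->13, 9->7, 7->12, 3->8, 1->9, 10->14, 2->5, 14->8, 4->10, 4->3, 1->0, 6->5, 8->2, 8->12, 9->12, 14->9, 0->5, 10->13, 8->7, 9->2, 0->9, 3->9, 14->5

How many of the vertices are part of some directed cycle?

A vertex is on a directed cycle iff it belongs to a strongly connected component of size ≥ 2 (or has a self-loop).
The vertices on cycles are {2, 3, 4, 6, 8, 9, 10} — 7 in total.

7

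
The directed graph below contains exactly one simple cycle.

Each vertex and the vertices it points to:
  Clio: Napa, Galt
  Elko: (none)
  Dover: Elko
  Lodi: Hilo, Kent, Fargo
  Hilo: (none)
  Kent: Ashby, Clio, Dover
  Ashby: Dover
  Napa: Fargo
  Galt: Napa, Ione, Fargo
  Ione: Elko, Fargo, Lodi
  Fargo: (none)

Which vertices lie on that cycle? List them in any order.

Clio, Galt, Ione, Kent, Lodi

DFS with gray/black marking from Ione:
Ione gray
  Elko gray
  Elko black
  Fargo gray
  Fargo black
  Lodi gray
    Hilo gray
    Hilo black
    Kent gray
      Ashby gray
        Dover gray
          Dover→Elko: Elko black — skip
        Dover black
      Ashby black
      Clio gray
        Napa gray
          Napa→Fargo: Fargo black — skip
        Napa black
        Galt gray
          Galt→Napa: Napa black — skip
          Galt→Ione: Ione is gray → back edge
Back edge closes the cycle Ione → Lodi → Kent → Clio → Galt → Ione; its vertices are {Clio, Galt, Ione, Kent, Lodi}.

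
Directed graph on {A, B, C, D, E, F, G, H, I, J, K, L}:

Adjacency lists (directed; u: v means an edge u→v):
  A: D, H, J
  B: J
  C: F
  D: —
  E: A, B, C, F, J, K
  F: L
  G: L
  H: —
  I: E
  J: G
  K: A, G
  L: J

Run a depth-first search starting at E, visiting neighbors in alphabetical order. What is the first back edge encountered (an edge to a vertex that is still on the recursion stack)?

DFS from E (visiting neighbors in alphabetical order); mark gray on enter, black on exit:
E gray
  A gray
    D gray
    D black
    H gray
    H black
    J gray
      G gray
        L gray
          L→J: J is gray → back edge
First back edge: L → J.

L→J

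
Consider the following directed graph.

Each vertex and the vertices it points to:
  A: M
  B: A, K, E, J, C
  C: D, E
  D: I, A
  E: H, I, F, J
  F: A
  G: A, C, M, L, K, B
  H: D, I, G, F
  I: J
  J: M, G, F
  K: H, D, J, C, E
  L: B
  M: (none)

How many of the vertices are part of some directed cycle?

A vertex is on a directed cycle iff it belongs to a strongly connected component of size ≥ 2 (or has a self-loop).
The vertices on cycles are {B, C, D, E, G, H, I, J, K, L} — 10 in total.

10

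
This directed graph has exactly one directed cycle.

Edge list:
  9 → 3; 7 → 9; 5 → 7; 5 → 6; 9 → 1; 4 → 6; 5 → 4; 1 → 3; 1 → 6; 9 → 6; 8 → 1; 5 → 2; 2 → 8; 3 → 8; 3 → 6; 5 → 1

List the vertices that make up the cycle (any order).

DFS with gray/black marking from 8:
8 gray
  1 gray
    6 gray
    6 black
    3 gray
      3→6: 6 black — skip
      3→8: 8 is gray → back edge
Back edge closes the cycle 8 → 1 → 3 → 8; its vertices are {1, 3, 8}.

1, 3, 8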